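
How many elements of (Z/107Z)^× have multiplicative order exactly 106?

φ(107) = 107 − 1 = 106 = 2 · 53.
In a cyclic group of order 106, there are φ(d) elements of order d for each divisor d of 106, and zero for non-divisors.
106 = 2 · 53 divides 106, and φ(106) = 52.

52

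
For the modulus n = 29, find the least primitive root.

φ(29) = 29 − 1 = 28 = 2^2 · 7.
Test candidates g = 2, 3, … against the prime factors q ∈ {2, 7} of φ(29): g is a generator iff g^(28/q) ≢ 1 for every such q.
g = 2: 2^14 ≡ 28; 2^4 ≡ 16 — none is 1, so 2 is a primitive root.
So 2 is the smallest generator of (Z/29Z)^×.

2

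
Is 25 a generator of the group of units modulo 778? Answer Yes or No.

φ(778) = φ(2)·φ(389) = 1·388 = 388 = 2^2 · 97.
25 is a primitive root mod 778 iff 25^(φ(778)/q) ≢ 1 for every prime q | φ(778), i.e. q ∈ {2, 97}.
25^194 ≡ 1 (mod 778)  [q = 2: ≡ 1 ✗]
25^4 ≡ 69 (mod 778)  [q = 97: ≢ 1 ✓]
Since 25^194 ≡ 1, the order of 25 divides 194 < 388, so 25 is not a primitive root.

No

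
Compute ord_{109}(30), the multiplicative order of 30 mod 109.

Since 30 ∈ (Z/109Z)^×, its order divides φ(109) = 109 − 1 = 108 = 2^2 · 3^3.
Divisors of 108: 1, 2, 3, 4, 6, 9, 12, 18, 27, 36, 54, 108.
Compute 30^d (mod 109) for the divisors d until we hit 1:
30^1 ≡ 30
30^2 ≡ 28
30^3 ≡ 77
30^4 ≡ 21
30^6 ≡ 43
30^9 ≡ 41
30^12 ≡ 105
30^18 ≡ 46
30^27 ≡ 33
30^36 ≡ 45
30^54 ≡ 108
30^108 ≡ 1
Therefore the multiplicative order of 30 modulo 109 is 108.

108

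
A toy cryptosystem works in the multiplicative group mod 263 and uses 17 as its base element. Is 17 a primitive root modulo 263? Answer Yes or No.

φ(263) = 263 − 1 = 262 = 2 · 131.
It suffices to check that the order of 17 is not a proper divisor of 262: compute 17^(262/q) for q ∈ {2, 131}.
17^131 ≡ 1 (mod 263)  [q = 2: ≡ 1 ✗]
17^2 ≡ 26 (mod 263)  [q = 131: ≢ 1 ✓]
17^131 ≡ 1 shows ord(17) | 131, strictly less than φ(263); not a primitive root.

No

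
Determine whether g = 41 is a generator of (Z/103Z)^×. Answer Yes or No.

No

φ(103) = 103 − 1 = 102 = 2 · 3 · 17.
41 is a primitive root mod 103 iff 41^(φ(103)/q) ≢ 1 for every prime q | φ(103), i.e. q ∈ {2, 3, 17}.
41^51 ≡ 1 (mod 103)  [q = 2: ≡ 1 ✗]
41^34 ≡ 46 (mod 103)  [q = 3: ≢ 1 ✓]
41^6 ≡ 93 (mod 103)  [q = 17: ≢ 1 ✓]
The check at q = 2 fails, so 41 generates a proper subgroup.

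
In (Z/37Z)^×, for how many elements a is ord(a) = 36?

12

φ(37) = 37 − 1 = 36 = 2^2 · 3^2.
In a cyclic group of order 36, there are φ(d) elements of order d for each divisor d of 36, and zero for non-divisors.
36 = 2^2 · 3^2 divides 36, and φ(36) = 12.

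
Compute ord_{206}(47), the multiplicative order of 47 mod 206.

Since 47 ∈ (Z/206Z)^×, its order divides φ(206) = φ(2)·φ(103) = 1·102 = 102 = 2 · 3 · 17.
Divisors of 102: 1, 2, 3, 6, 17, 34, 51, 102.
Evaluate successive powers at the divisors of 102:
47^1 ≡ 47 (mod 206)
47^2 ≡ 149 (mod 206)
47^3 ≡ 205 (mod 206)
47^6 ≡ 1 (mod 206) ✓
Hence ord(47) = 6.

6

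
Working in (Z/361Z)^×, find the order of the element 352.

The order of 352 must divide φ(361) = φ(19^2) = 19·(19−1) = 342 = 2 · 3^2 · 19.
Divisors of 342: 1, 2, 3, 6, 9, 18, 19, 38, 57, 114, 171, 342.
Check 352^d mod 361 for each divisor in increasing order:
352^1 ≡ 352 (mod 361)
352^2 ≡ 81 (mod 361)
352^3 ≡ 354 (mod 361)
352^6 ≡ 49 (mod 361)
352^9 ≡ 18 (mod 361)
352^18 ≡ 324 (mod 361)
352^19 ≡ 333 (mod 361)
352^38 ≡ 62 (mod 361)
352^57 ≡ 69 (mod 361)
352^114 ≡ 68 (mod 361)
352^171 ≡ 360 (mod 361)
352^342 ≡ 1 (mod 361) ✓
Therefore the multiplicative order of 352 modulo 361 is 342.

342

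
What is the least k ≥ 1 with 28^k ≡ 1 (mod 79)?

The order of 28 must divide φ(79) = 79 − 1 = 78 = 2 · 3 · 13.
Divisors of 78: 1, 2, 3, 6, 13, 26, 39, 78.
Test each divisor d:
28^1 ≡ 28 (mod 79)
28^2 ≡ 73 (mod 79)
28^3 ≡ 69 (mod 79)
28^6 ≡ 21 (mod 79)
28^13 ≡ 24 (mod 79)
28^26 ≡ 23 (mod 79)
28^39 ≡ 78 (mod 79)
28^78 ≡ 1 (mod 79) ✓
The smallest such exponent is 78, so the order of 28 is 78.

78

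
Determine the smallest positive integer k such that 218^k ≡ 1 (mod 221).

The order of 218 must divide φ(221) = φ(13·17) = (13−1)·(17−1) = 12·16 = 192 = 2^6 · 3.
Divisors of 192: 1, 2, 3, 4, 6, 8, 12, 16, 24, 32, 48, 64, 96, 192.
Evaluate successive powers at the divisors of 192:
218^1 ≡ 218 (mod 221)
218^2 ≡ 9 (mod 221)
218^3 ≡ 194 (mod 221)
218^4 ≡ 81 (mod 221)
218^6 ≡ 66 (mod 221)
218^8 ≡ 152 (mod 221)
218^12 ≡ 157 (mod 221)
218^16 ≡ 120 (mod 221)
218^24 ≡ 118 (mod 221)
218^32 ≡ 35 (mod 221)
218^48 ≡ 1 (mod 221) ✓
Therefore the multiplicative order of 218 modulo 221 is 48.

48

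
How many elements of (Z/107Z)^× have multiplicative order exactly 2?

1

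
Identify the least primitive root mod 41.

6

φ(41) = 41 − 1 = 40 = 2^3 · 5.
g is a primitive root iff g^(40/q) ≢ 1 (mod 41) for each prime q ∈ {2, 5}.
g = 2: 2^20 ≡ 1 — hits 1, so not a primitive root.
g = 3: 3^20 ≡ 40; 3^8 ≡ 1 — hits 1, so not a primitive root.
g = 4: 4^20 ≡ 1 — hits 1, so not a primitive root.
g = 5: 5^20 ≡ 1 — hits 1, so not a primitive root.
g = 6: 6^20 ≡ 40; 6^8 ≡ 10 — none is 1, so 6 is a primitive root.
So 6 is the smallest generator of (Z/41Z)^×.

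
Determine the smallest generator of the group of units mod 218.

11

φ(218) = φ(2)·φ(109) = 1·108 = 108 = 2^2 · 3^3.
g is a primitive root iff g^(108/q) ≢ 1 (mod 218) for each prime q ∈ {2, 3}.
g = 2: gcd(2, 218) = 2 > 1, not a unit — skip.
g = 3: 3^54 ≡ 1 — hits 1, so not a primitive root.
g = 4: gcd(4, 218) = 2 > 1, not a unit — skip.
g = 5: 5^54 ≡ 1 — hits 1, so not a primitive root.
g = 6: gcd(6, 218) = 2 > 1, not a unit — skip.
g = 7: 7^54 ≡ 1 — hits 1, so not a primitive root.
g = 8: gcd(8, 218) = 2 > 1, not a unit — skip.
g = 9: 9^54 ≡ 1 — hits 1, so not a primitive root.
g = 10: gcd(10, 218) = 2 > 1, not a unit — skip.
g = 11: 11^54 ≡ 217; 11^36 ≡ 45 — none is 1, so 11 is a primitive root.
Hence the least primitive root of 218 is 11.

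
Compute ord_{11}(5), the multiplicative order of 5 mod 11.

5

Since 5 ∈ (Z/11Z)^×, its order divides φ(11) = 11 − 1 = 10 = 2 · 5.
Divisors of 10: 1, 2, 5, 10.
Evaluate successive powers at the divisors of 10:
5^1 ≡ 5 (mod 11)
5^2 ≡ 3 (mod 11)
5^5 ≡ 1 (mod 11) ✓
Hence ord(5) = 5.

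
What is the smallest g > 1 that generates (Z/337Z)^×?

10

φ(337) = 337 − 1 = 336 = 2^4 · 3 · 7.
g is a primitive root iff g^(336/q) ≢ 1 (mod 337) for each prime q ∈ {2, 3, 7}.
g = 2: 2^168 ≡ 1 — hits 1, so not a primitive root.
g = 3: 3^168 ≡ 1 — hits 1, so not a primitive root.
g = 4: 4^168 ≡ 1 — hits 1, so not a primitive root.
g = 5: 5^168 ≡ 336; 5^112 ≡ 1 — hits 1, so not a primitive root.
g = 6: 6^168 ≡ 1 — hits 1, so not a primitive root.
g = 7: 7^168 ≡ 1 — hits 1, so not a primitive root.
g = 8: 8^168 ≡ 1 — hits 1, so not a primitive root.
g = 9: 9^168 ≡ 1 — hits 1, so not a primitive root.
g = 10: 10^168 ≡ 336; 10^112 ≡ 128; 10^48 ≡ 175 — none is 1, so 10 is a primitive root.
So 10 is the smallest generator of (Z/337Z)^×.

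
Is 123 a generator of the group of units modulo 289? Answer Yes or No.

φ(289) = φ(17^2) = 17·(17−1) = 272 = 2^4 · 17.
123 is a primitive root mod 289 iff 123^(φ(289)/q) ≢ 1 for every prime q | φ(289), i.e. q ∈ {2, 17}.
123^136 ≡ 1 (mod 289)  [q = 2: ≡ 1 ✗]
123^16 ≡ 52 (mod 289)  [q = 17: ≢ 1 ✓]
Since 123^136 ≡ 1, the order of 123 divides 136 < 272, so 123 is not a primitive root.

No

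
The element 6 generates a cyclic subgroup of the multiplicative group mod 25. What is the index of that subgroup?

The order of 6 must divide φ(25) = φ(5^2) = 5·(5−1) = 20 = 2^2 · 5.
Divisors of 20: 1, 2, 4, 5, 10, 20.
Compute 6^d (mod 25) for the divisors d until we hit 1:
6^1 ≡ 6 (mod 25)
6^2 ≡ 11 (mod 25)
6^4 ≡ 21 (mod 25)
6^5 ≡ 1 (mod 25) ✓
The order of 6 is 5, so the subgroup it generates has 5 elements.
The index is φ(25) / ord(6) = 20 / 5 = 4.

4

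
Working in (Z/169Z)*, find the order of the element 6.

156

The order of 6 must divide φ(169) = φ(13^2) = 13·(13−1) = 156 = 2^2 · 3 · 13.
Divisors of 156: 1, 2, 3, 4, 6, 12, 13, 26, 39, 52, 78, 156.
Compute 6^d (mod 169) for the divisors d until we hit 1:
6^1 ≡ 6
6^2 ≡ 36
6^3 ≡ 47
6^4 ≡ 113
6^6 ≡ 12
6^12 ≡ 144
6^13 ≡ 19
6^26 ≡ 23
6^39 ≡ 99
6^52 ≡ 22
6^78 ≡ 168
6^156 ≡ 1
Therefore the multiplicative order of 6 modulo 169 is 156.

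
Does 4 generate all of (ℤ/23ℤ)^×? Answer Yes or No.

No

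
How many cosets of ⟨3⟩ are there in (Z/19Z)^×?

1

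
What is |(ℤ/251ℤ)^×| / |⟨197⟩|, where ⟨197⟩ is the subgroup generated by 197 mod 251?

2

ord(197) | φ(251) = 251 − 1 = 250 = 2 · 5^3.
Divisors of 250: 1, 2, 5, 10, 25, 50, 125, 250.
Compute 197^d (mod 251) for the divisors d until we hit 1:
197^1 ≡ 197 (mod 251)
197^2 ≡ 155 (mod 251)
197^5 ≡ 69 (mod 251)
197^10 ≡ 243 (mod 251)
197^25 ≡ 149 (mod 251)
197^50 ≡ 113 (mod 251)
197^125 ≡ 1 (mod 251) ✓
The order of 197 is 125, so the subgroup it generates has 125 elements.
[(Z/251Z)^× : ⟨197⟩] = 250/125 = 2.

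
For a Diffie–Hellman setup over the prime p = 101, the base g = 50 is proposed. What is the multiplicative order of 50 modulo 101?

ord(50) | φ(101) = 101 − 1 = 100 = 2^2 · 5^2.
Divisors of 100: 1, 2, 4, 5, 10, 20, 25, 50, 100.
Test each divisor d:
50^1 ≡ 50 (mod 101)
50^2 ≡ 76 (mod 101)
50^4 ≡ 19 (mod 101)
50^5 ≡ 41 (mod 101)
50^10 ≡ 65 (mod 101)
50^20 ≡ 84 (mod 101)
50^25 ≡ 10 (mod 101)
50^50 ≡ 100 (mod 101)
50^100 ≡ 1 (mod 101) ✓
Hence ord(50) = 100.

100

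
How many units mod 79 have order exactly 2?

1

φ(79) = 79 − 1 = 78 = 2 · 3 · 13.
Since (Z/79Z)^× is cyclic of order 78, the number of elements of order d is φ(d) when d | 78 and 0 otherwise.
2 | 78, and φ(2) = 2 − 1 = 1.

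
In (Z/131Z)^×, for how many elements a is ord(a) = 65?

48

φ(131) = 131 − 1 = 130 = 2 · 5 · 13.
Since (Z/131Z)^× is cyclic of order 130, the number of elements of order d is φ(d) when d | 130 and 0 otherwise.
65 = 5 · 13 divides 130, and φ(65) = 48.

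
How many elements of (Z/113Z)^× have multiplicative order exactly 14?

6

φ(113) = 113 − 1 = 112 = 2^4 · 7.
(Z/113Z)^× is cyclic (|G| = 112); a cyclic group of order m has exactly φ(d) elements of each order d | m, and none otherwise.
14 = 2 · 7 divides 112, and φ(14) = 6.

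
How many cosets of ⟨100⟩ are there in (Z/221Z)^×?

8

By Lagrange's theorem, ord_221(100) divides φ(221) = φ(13·17) = (13−1)·(17−1) = 12·16 = 192 = 2^6 · 3.
Divisors of 192: 1, 2, 3, 4, 6, 8, 12, 16, 24, 32, 48, 64, 96, 192.
Check 100^d mod 221 for each divisor in increasing order:
100^1 ≡ 100 (mod 221)
100^2 ≡ 55 (mod 221)
100^3 ≡ 196 (mod 221)
100^4 ≡ 152 (mod 221)
100^6 ≡ 183 (mod 221)
100^8 ≡ 120 (mod 221)
100^12 ≡ 118 (mod 221)
100^16 ≡ 35 (mod 221)
100^24 ≡ 1 (mod 221) ✓
Thus |⟨100⟩| = ord(100) = 24.
The index is φ(221) / ord(100) = 192 / 24 = 8.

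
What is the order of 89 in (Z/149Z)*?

148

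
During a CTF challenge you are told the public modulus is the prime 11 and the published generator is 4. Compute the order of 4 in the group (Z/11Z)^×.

5

By Lagrange's theorem, ord_11(4) divides φ(11) = 11 − 1 = 10 = 2 · 5.
Divisors of 10: 1, 2, 5, 10.
Compute 4^d (mod 11) for the divisors d until we hit 1:
4^1 ≡ 4
4^2 ≡ 5
4^5 ≡ 1
So ord_11(4) = 5.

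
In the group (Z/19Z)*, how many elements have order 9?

φ(19) = 19 − 1 = 18 = 2 · 3^2.
In a cyclic group of order 18, there are φ(d) elements of order d for each divisor d of 18, and zero for non-divisors.
9 = 3^2 divides 18, and φ(9) = 6.

6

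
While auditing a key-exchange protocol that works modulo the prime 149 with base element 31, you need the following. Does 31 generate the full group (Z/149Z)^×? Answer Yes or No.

φ(149) = 149 − 1 = 148 = 2^2 · 37.
Test 31^(148/q) mod 149 for each prime factor q of 148:
31^74 ≡ 1 (mod 149)  [q = 2: ≡ 1 ✗]
31^4 ≡ 19 (mod 149)  [q = 37: ≢ 1 ✓]
31^74 ≡ 1 shows ord(31) | 74, strictly less than φ(149); not a primitive root.

No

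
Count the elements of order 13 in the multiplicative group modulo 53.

φ(53) = 53 − 1 = 52 = 2^2 · 13.
(Z/53Z)^× is cyclic (|G| = 52); a cyclic group of order m has exactly φ(d) elements of each order d | m, and none otherwise.
13 | 52, and φ(13) = 13 − 1 = 12.

12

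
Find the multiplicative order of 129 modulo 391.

Since 129 ∈ (Z/391Z)^×, its order divides φ(391) = φ(17·23) = (17−1)·(23−1) = 16·22 = 352 = 2^5 · 11.
Divisors of 352: 1, 2, 4, 8, 11, 16, 22, 32, 44, 88, 176, 352.
Compute 129^d (mod 391) for the divisors d until we hit 1:
129^1 ≡ 129 (mod 391)
129^2 ≡ 219 (mod 391)
129^4 ≡ 259 (mod 391)
129^8 ≡ 220 (mod 391)
129^11 ≡ 275 (mod 391)
129^16 ≡ 307 (mod 391)
129^22 ≡ 162 (mod 391)
129^32 ≡ 18 (mod 391)
129^44 ≡ 47 (mod 391)
129^88 ≡ 254 (mod 391)
129^176 ≡ 1 (mod 391) ✓
So ord_391(129) = 176.

176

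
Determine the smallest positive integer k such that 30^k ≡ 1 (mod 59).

58

Since 30 ∈ (Z/59Z)^×, its order divides φ(59) = 59 − 1 = 58 = 2 · 29.
Divisors of 58: 1, 2, 29, 58.
Evaluate successive powers at the divisors of 58:
30^1 ≡ 30 (mod 59)
30^2 ≡ 15 (mod 59)
30^29 ≡ 58 (mod 59)
30^58 ≡ 1 (mod 59) ✓
Therefore the multiplicative order of 30 modulo 59 is 58.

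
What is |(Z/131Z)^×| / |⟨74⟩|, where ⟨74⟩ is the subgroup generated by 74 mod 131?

2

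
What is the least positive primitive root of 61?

φ(61) = 61 − 1 = 60 = 2^2 · 3 · 5.
Test candidates g = 2, 3, … against the prime factors q ∈ {2, 3, 5} of φ(61): g is a generator iff g^(60/q) ≢ 1 for every such q.
g = 2: 2^30 ≡ 60; 2^20 ≡ 47; 2^12 ≡ 9 — none is 1, so 2 is a primitive root.
Hence the least primitive root of 61 is 2.

2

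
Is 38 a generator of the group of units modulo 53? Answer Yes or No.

No

φ(53) = 53 − 1 = 52 = 2^2 · 13.
Test 38^(52/q) mod 53 for each prime factor q of 52:
38^26 ≡ 1 (mod 53)  [q = 2: ≡ 1 ✗]
38^4 ≡ 10 (mod 53)  [q = 13: ≢ 1 ✓]
The check at q = 2 fails, so 38 generates a proper subgroup.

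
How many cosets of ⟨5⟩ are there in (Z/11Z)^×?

2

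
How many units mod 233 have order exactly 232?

φ(233) = 233 − 1 = 232 = 2^3 · 29.
Since (Z/233Z)^× is cyclic of order 232, the number of elements of order d is φ(d) when d | 232 and 0 otherwise.
232 = 2^3 · 29 divides 232, and φ(232) = 112.

112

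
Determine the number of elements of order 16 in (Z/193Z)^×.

8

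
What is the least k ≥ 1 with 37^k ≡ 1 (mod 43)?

The order of 37 must divide φ(43) = 43 − 1 = 42 = 2 · 3 · 7.
Divisors of 42: 1, 2, 3, 6, 7, 14, 21, 42.
Evaluate successive powers at the divisors of 42:
37^1 ≡ 37
37^2 ≡ 36
37^3 ≡ 42
37^6 ≡ 1
Therefore the multiplicative order of 37 modulo 43 is 6.

6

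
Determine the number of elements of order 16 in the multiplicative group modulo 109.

0

φ(109) = 109 − 1 = 108 = 2^2 · 3^3.
In a cyclic group of order 108, there are φ(d) elements of order d for each divisor d of 108, and zero for non-divisors.
Since 16 ∤ 108, the count is 0.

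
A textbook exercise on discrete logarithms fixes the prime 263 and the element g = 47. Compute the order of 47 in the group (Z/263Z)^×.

The order of 47 must divide φ(263) = 263 − 1 = 262 = 2 · 131.
Divisors of 262: 1, 2, 131, 262.
Evaluate successive powers at the divisors of 262:
47^1 ≡ 47 (mod 263)
47^2 ≡ 105 (mod 263)
47^131 ≡ 262 (mod 263)
47^262 ≡ 1 (mod 263) ✓
The smallest such exponent is 262, so the order of 47 is 262.

262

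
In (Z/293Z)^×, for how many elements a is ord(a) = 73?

72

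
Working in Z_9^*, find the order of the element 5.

6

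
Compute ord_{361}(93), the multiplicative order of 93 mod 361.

Since 93 ∈ (Z/361Z)^×, its order divides φ(361) = φ(19^2) = 19·(19−1) = 342 = 2 · 3^2 · 19.
Divisors of 342: 1, 2, 3, 6, 9, 18, 19, 38, 57, 114, 171, 342.
Check 93^d mod 361 for each divisor in increasing order:
93^1 ≡ 93 (mod 361)
93^2 ≡ 346 (mod 361)
93^3 ≡ 49 (mod 361)
93^6 ≡ 235 (mod 361)
93^9 ≡ 324 (mod 361)
93^18 ≡ 286 (mod 361)
93^19 ≡ 245 (mod 361)
93^38 ≡ 99 (mod 361)
93^57 ≡ 68 (mod 361)
93^114 ≡ 292 (mod 361)
93^171 ≡ 1 (mod 361) ✓
So ord_361(93) = 171.

171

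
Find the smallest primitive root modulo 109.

φ(109) = 109 − 1 = 108 = 2^2 · 3^3.
g is a primitive root iff g^(108/q) ≢ 1 (mod 109) for each prime q ∈ {2, 3}.
g = 2: 2^54 ≡ 108; 2^36 ≡ 1 — hits 1, so not a primitive root.
g = 3: 3^54 ≡ 1 — hits 1, so not a primitive root.
g = 4: 4^54 ≡ 1 — hits 1, so not a primitive root.
g = 5: 5^54 ≡ 1 — hits 1, so not a primitive root.
g = 6: 6^54 ≡ 108; 6^36 ≡ 63 — none is 1, so 6 is a primitive root.
The smallest primitive root modulo 109 is 6.

6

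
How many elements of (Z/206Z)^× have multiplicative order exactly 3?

2

φ(206) = φ(2)·φ(103) = 1·102 = 102 = 2 · 3 · 17.
(Z/206Z)^× is cyclic (|G| = 102); a cyclic group of order m has exactly φ(d) elements of each order d | m, and none otherwise.
3 | 102, and φ(3) = 3 − 1 = 2.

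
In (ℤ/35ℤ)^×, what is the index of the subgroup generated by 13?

6

ord(13) | φ(35) = φ(5·7) = (5−1)·(7−1) = 4·6 = 24 = 2^3 · 3.
Divisors of 24: 1, 2, 3, 4, 6, 8, 12, 24.
Test each divisor d:
13^1 ≡ 13 (mod 35)
13^2 ≡ 29 (mod 35)
13^3 ≡ 27 (mod 35)
13^4 ≡ 1 (mod 35) ✓
So ord_35(13) = 4, hence |⟨13⟩| = 4.
Index = |(Z/35Z)^×| / |⟨13⟩| = 24 / 4 = 6.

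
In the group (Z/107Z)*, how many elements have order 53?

52

φ(107) = 107 − 1 = 106 = 2 · 53.
Since (Z/107Z)^× is cyclic of order 106, the number of elements of order d is φ(d) when d | 106 and 0 otherwise.
53 | 106, and φ(53) = 53 − 1 = 52.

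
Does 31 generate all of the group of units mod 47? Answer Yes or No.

Yes

φ(47) = 47 − 1 = 46 = 2 · 23.
Test 31^(46/q) mod 47 for each prime factor q of 46:
31^23 ≡ 46 (mod 47)  [q = 2: ≢ 1 ✓]
31^2 ≡ 21 (mod 47)  [q = 23: ≢ 1 ✓]
All checks pass, so 31 has order 46 and is a primitive root modulo 47.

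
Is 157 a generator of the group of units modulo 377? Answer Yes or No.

No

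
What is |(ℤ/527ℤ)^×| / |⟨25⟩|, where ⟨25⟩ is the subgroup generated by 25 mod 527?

20

The order of 25 must divide φ(527) = φ(17·31) = (17−1)·(31−1) = 16·30 = 480 = 2^5 · 3 · 5.
Divisors of 480: 1, 2, 3, 4, 5, 6, 8, 10, 12, 15, 16, 20, 24, 30, 32, 40, 48, 60, 80, 96, 120, 160, 240, 480.
Compute 25^d (mod 527) for the divisors d until we hit 1:
25^1 ≡ 25 (mod 527)
25^2 ≡ 98 (mod 527)
25^3 ≡ 342 (mod 527)
25^4 ≡ 118 (mod 527)
25^5 ≡ 315 (mod 527)
25^6 ≡ 497 (mod 527)
25^8 ≡ 222 (mod 527)
25^10 ≡ 149 (mod 527)
25^12 ≡ 373 (mod 527)
25^15 ≡ 32 (mod 527)
25^16 ≡ 273 (mod 527)
25^20 ≡ 67 (mod 527)
25^24 ≡ 1 (mod 527) ✓
Thus |⟨25⟩| = ord(25) = 24.
Index = |(Z/527Z)^×| / |⟨25⟩| = 480 / 24 = 20.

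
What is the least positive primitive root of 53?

φ(53) = 53 − 1 = 52 = 2^2 · 13.
Test candidates g = 2, 3, … against the prime factors q ∈ {2, 13} of φ(53): g is a generator iff g^(52/q) ≢ 1 for every such q.
g = 2: 2^26 ≡ 52; 2^4 ≡ 16 — none is 1, so 2 is a primitive root.
The smallest primitive root modulo 53 is 2.

2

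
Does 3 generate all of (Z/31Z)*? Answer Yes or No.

Yes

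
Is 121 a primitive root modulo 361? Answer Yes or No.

No

φ(361) = φ(19^2) = 19·(19−1) = 342 = 2 · 3^2 · 19.
It suffices to check that the order of 121 is not a proper divisor of 342: compute 121^(342/q) for q ∈ {2, 3, 19}.
121^171 ≡ 1 (mod 361)  [q = 2: ≡ 1 ✗]
121^114 ≡ 1 (mod 361)  [q = 3: ≡ 1 ✗]
121^18 ≡ 77 (mod 361)  [q = 19: ≢ 1 ✓]
Since 121^171 ≡ 1, the order of 121 divides 171 < 342, so 121 is not a primitive root.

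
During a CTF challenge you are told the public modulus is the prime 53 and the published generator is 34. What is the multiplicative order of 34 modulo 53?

52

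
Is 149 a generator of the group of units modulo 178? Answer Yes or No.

Yes

φ(178) = φ(2)·φ(89) = 1·88 = 88 = 2^3 · 11.
An element g generates (Z/178Z)^× iff g^(88/q) ≢ 1 (mod 178) for each prime q ∈ {2, 11}.
149^44 ≡ 177 (mod 178)  [q = 2: ≢ 1 ✓]
149^8 ≡ 93 (mod 178)  [q = 11: ≢ 1 ✓]
None equal 1, so ord_178(149) = 88: 149 is a primitive root.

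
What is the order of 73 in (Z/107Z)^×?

ord(73) | φ(107) = 107 − 1 = 106 = 2 · 53.
Divisors of 106: 1, 2, 53, 106.
Check 73^d mod 107 for each divisor in increasing order:
73^1 ≡ 73
73^2 ≡ 86
73^53 ≡ 106
73^106 ≡ 1
Hence ord(73) = 106.

106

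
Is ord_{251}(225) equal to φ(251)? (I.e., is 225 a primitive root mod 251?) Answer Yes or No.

φ(251) = 251 − 1 = 250 = 2 · 5^3.
Test 225^(250/q) mod 251 for each prime factor q of 250:
225^125 ≡ 1 (mod 251)  [q = 2: ≡ 1 ✗]
225^50 ≡ 20 (mod 251)  [q = 5: ≢ 1 ✓]
The check at q = 2 fails, so 225 generates a proper subgroup.

No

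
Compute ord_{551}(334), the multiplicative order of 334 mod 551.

84

Since 334 ∈ (Z/551Z)^×, its order divides φ(551) = φ(19·29) = (19−1)·(29−1) = 18·28 = 504 = 2^3 · 3^2 · 7.
Divisors of 504: 1, 2, 3, 4, 6, 7, 8, 9, 12, 14, 18, 21, 24, 28, 36, 42, 56, 63, 72, 84, 126, 168, 252, 504.
Compute 334^d (mod 551) for the divisors d until we hit 1:
334^1 ≡ 334
334^2 ≡ 254
334^3 ≡ 533
334^4 ≡ 49
334^6 ≡ 324
334^7 ≡ 220
334^8 ≡ 197
334^9 ≡ 229
334^12 ≡ 286
334^14 ≡ 463
334^18 ≡ 96
334^21 ≡ 476
334^24 ≡ 248
334^28 ≡ 30
334^36 ≡ 400
334^42 ≡ 115
334^56 ≡ 349
334^63 ≡ 191
334^72 ≡ 210
334^84 ≡ 1
Therefore the multiplicative order of 334 modulo 551 is 84.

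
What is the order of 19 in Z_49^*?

6

ord(19) | φ(49) = φ(7^2) = 7·(7−1) = 42 = 2 · 3 · 7.
Divisors of 42: 1, 2, 3, 6, 7, 14, 21, 42.
Check 19^d mod 49 for each divisor in increasing order:
19^1 ≡ 19 (mod 49)
19^2 ≡ 18 (mod 49)
19^3 ≡ 48 (mod 49)
19^6 ≡ 1 (mod 49) ✓
So ord_49(19) = 6.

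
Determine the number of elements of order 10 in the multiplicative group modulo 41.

φ(41) = 41 − 1 = 40 = 2^3 · 5.
In a cyclic group of order 40, there are φ(d) elements of order d for each divisor d of 40, and zero for non-divisors.
10 = 2 · 5 divides 40, and φ(10) = 4.

4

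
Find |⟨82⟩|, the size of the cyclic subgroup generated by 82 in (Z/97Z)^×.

96

ord(82) | φ(97) = 97 − 1 = 96 = 2^5 · 3.
Divisors of 96: 1, 2, 3, 4, 6, 8, 12, 16, 24, 32, 48, 96.
Test each divisor d:
82^1 ≡ 82 (mod 97)
82^2 ≡ 31 (mod 97)
82^3 ≡ 20 (mod 97)
82^4 ≡ 88 (mod 97)
82^6 ≡ 12 (mod 97)
82^8 ≡ 81 (mod 97)
82^12 ≡ 47 (mod 97)
82^16 ≡ 62 (mod 97)
82^24 ≡ 75 (mod 97)
82^32 ≡ 61 (mod 97)
82^48 ≡ 96 (mod 97)
82^96 ≡ 1 (mod 97) ✓
Hence ord(82) = 96.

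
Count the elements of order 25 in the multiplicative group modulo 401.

20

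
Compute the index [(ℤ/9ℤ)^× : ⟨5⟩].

1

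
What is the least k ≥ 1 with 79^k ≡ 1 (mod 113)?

112

ord(79) | φ(113) = 113 − 1 = 112 = 2^4 · 7.
Divisors of 112: 1, 2, 4, 7, 8, 14, 16, 28, 56, 112.
Evaluate successive powers at the divisors of 112:
79^1 ≡ 79 (mod 113)
79^2 ≡ 26 (mod 113)
79^4 ≡ 111 (mod 113)
79^7 ≡ 73 (mod 113)
79^8 ≡ 4 (mod 113)
79^14 ≡ 18 (mod 113)
79^16 ≡ 16 (mod 113)
79^28 ≡ 98 (mod 113)
79^56 ≡ 112 (mod 113)
79^112 ≡ 1 (mod 113) ✓
Hence ord(79) = 112.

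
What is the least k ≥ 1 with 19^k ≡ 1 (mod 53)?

52

By Lagrange's theorem, ord_53(19) divides φ(53) = 53 − 1 = 52 = 2^2 · 13.
Divisors of 52: 1, 2, 4, 13, 26, 52.
Compute 19^d (mod 53) for the divisors d until we hit 1:
19^1 ≡ 19 (mod 53)
19^2 ≡ 43 (mod 53)
19^4 ≡ 47 (mod 53)
19^13 ≡ 30 (mod 53)
19^26 ≡ 52 (mod 53)
19^52 ≡ 1 (mod 53) ✓
So ord_53(19) = 52.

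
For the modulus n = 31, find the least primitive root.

φ(31) = 31 − 1 = 30 = 2 · 3 · 5.
g is a primitive root iff g^(30/q) ≢ 1 (mod 31) for each prime q ∈ {2, 3, 5}.
g = 2: 2^15 ≡ 1 — hits 1, so not a primitive root.
g = 3: 3^15 ≡ 30; 3^10 ≡ 25; 3^6 ≡ 16 — none is 1, so 3 is a primitive root.
Hence the least primitive root of 31 is 3.

3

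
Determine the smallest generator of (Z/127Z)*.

3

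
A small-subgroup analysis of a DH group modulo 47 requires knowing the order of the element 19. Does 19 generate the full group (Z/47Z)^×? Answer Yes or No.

φ(47) = 47 − 1 = 46 = 2 · 23.
It suffices to check that the order of 19 is not a proper divisor of 46: compute 19^(46/q) for q ∈ {2, 23}.
19^23 ≡ 46 (mod 47)  [q = 2: ≢ 1 ✓]
19^2 ≡ 32 (mod 47)  [q = 23: ≢ 1 ✓]
None equal 1, so ord_47(19) = 46: 19 is a primitive root.

Yes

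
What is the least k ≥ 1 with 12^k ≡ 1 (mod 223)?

222

ord(12) | φ(223) = 223 − 1 = 222 = 2 · 3 · 37.
Divisors of 222: 1, 2, 3, 6, 37, 74, 111, 222.
Compute 12^d (mod 223) for the divisors d until we hit 1:
12^1 ≡ 12
12^2 ≡ 144
12^3 ≡ 167
12^6 ≡ 14
12^37 ≡ 184
12^74 ≡ 183
12^111 ≡ 222
12^222 ≡ 1
The smallest such exponent is 222, so the order of 12 is 222.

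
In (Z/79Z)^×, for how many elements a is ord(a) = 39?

24

φ(79) = 79 − 1 = 78 = 2 · 3 · 13.
(Z/79Z)^× is cyclic (|G| = 78); a cyclic group of order m has exactly φ(d) elements of each order d | m, and none otherwise.
39 = 3 · 13 divides 78, and φ(39) = 24.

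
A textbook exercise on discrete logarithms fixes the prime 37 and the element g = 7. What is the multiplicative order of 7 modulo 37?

By Lagrange's theorem, ord_37(7) divides φ(37) = 37 − 1 = 36 = 2^2 · 3^2.
Divisors of 36: 1, 2, 3, 4, 6, 9, 12, 18, 36.
Test each divisor d:
7^1 ≡ 7 (mod 37)
7^2 ≡ 12 (mod 37)
7^3 ≡ 10 (mod 37)
7^4 ≡ 33 (mod 37)
7^6 ≡ 26 (mod 37)
7^9 ≡ 1 (mod 37) ✓
The smallest such exponent is 9, so the order of 7 is 9.

9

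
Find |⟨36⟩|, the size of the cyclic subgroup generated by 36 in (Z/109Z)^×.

54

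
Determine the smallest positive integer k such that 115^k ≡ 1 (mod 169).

156

The order of 115 must divide φ(169) = φ(13^2) = 13·(13−1) = 156 = 2^2 · 3 · 13.
Divisors of 156: 1, 2, 3, 4, 6, 12, 13, 26, 39, 52, 78, 156.
Compute 115^d (mod 169) for the divisors d until we hit 1:
115^1 ≡ 115 (mod 169)
115^2 ≡ 43 (mod 169)
115^3 ≡ 44 (mod 169)
115^4 ≡ 159 (mod 169)
115^6 ≡ 77 (mod 169)
115^12 ≡ 14 (mod 169)
115^13 ≡ 89 (mod 169)
115^26 ≡ 147 (mod 169)
115^39 ≡ 70 (mod 169)
115^52 ≡ 146 (mod 169)
115^78 ≡ 168 (mod 169)
115^156 ≡ 1 (mod 169) ✓
Therefore the multiplicative order of 115 modulo 169 is 156.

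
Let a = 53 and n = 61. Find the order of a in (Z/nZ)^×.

The order of 53 must divide φ(61) = 61 − 1 = 60 = 2^2 · 3 · 5.
Divisors of 60: 1, 2, 3, 4, 5, 6, 10, 12, 15, 20, 30, 60.
Test each divisor d:
53^1 ≡ 53 (mod 61)
53^2 ≡ 3 (mod 61)
53^3 ≡ 37 (mod 61)
53^4 ≡ 9 (mod 61)
53^5 ≡ 50 (mod 61)
53^6 ≡ 27 (mod 61)
53^10 ≡ 60 (mod 61)
53^12 ≡ 58 (mod 61)
53^15 ≡ 11 (mod 61)
53^20 ≡ 1 (mod 61) ✓
So ord_61(53) = 20.

20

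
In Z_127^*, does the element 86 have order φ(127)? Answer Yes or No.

φ(127) = 127 − 1 = 126 = 2 · 3^2 · 7.
86 is a primitive root mod 127 iff 86^(φ(127)/q) ≢ 1 for every prime q | φ(127), i.e. q ∈ {2, 3, 7}.
86^63 ≡ 126 (mod 127)  [q = 2: ≢ 1 ✓]
86^42 ≡ 19 (mod 127)  [q = 3: ≢ 1 ✓]
86^18 ≡ 64 (mod 127)  [q = 7: ≢ 1 ✓]
Every test exponent gives a nontrivial residue, hence 86 generates the full group.

Yes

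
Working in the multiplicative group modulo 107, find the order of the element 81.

By Lagrange's theorem, ord_107(81) divides φ(107) = 107 − 1 = 106 = 2 · 53.
Divisors of 106: 1, 2, 53, 106.
Check 81^d mod 107 for each divisor in increasing order:
81^1 ≡ 81 (mod 107)
81^2 ≡ 34 (mod 107)
81^53 ≡ 1 (mod 107) ✓
Hence ord(81) = 53.

53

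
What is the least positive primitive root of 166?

5

φ(166) = φ(2)·φ(83) = 1·82 = 82 = 2 · 41.
g is a primitive root iff g^(82/q) ≢ 1 (mod 166) for each prime q ∈ {2, 41}.
g = 2: gcd(2, 166) = 2 > 1, not a unit — skip.
g = 3: 3^41 ≡ 1 — hits 1, so not a primitive root.
g = 4: gcd(4, 166) = 2 > 1, not a unit — skip.
g = 5: 5^41 ≡ 165; 5^2 ≡ 25 — none is 1, so 5 is a primitive root.
Hence the least primitive root of 166 is 5.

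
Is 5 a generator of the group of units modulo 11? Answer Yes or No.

No

φ(11) = 11 − 1 = 10 = 2 · 5.
An element g generates (Z/11Z)^× iff g^(10/q) ≢ 1 (mod 11) for each prime q ∈ {2, 5}.
5^5 ≡ 1 (mod 11)  [q = 2: ≡ 1 ✗]
5^2 ≡ 3 (mod 11)  [q = 5: ≢ 1 ✓]
The check at q = 2 fails, so 5 generates a proper subgroup.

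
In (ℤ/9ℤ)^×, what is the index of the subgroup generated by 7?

2

The order of 7 must divide φ(9) = φ(3^2) = 3·(3−1) = 6 = 2 · 3.
Divisors of 6: 1, 2, 3, 6.
Evaluate successive powers at the divisors of 6:
7^1 ≡ 7 (mod 9)
7^2 ≡ 4 (mod 9)
7^3 ≡ 1 (mod 9) ✓
Thus |⟨7⟩| = ord(7) = 3.
[(Z/9Z)^× : ⟨7⟩] = 6/3 = 2.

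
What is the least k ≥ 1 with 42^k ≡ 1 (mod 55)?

By Lagrange's theorem, ord_55(42) divides φ(55) = φ(5·11) = (5−1)·(11−1) = 4·10 = 40 = 2^3 · 5.
Divisors of 40: 1, 2, 4, 5, 8, 10, 20, 40.
Compute 42^d (mod 55) for the divisors d until we hit 1:
42^1 ≡ 42
42^2 ≡ 4
42^4 ≡ 16
42^5 ≡ 12
42^8 ≡ 36
42^10 ≡ 34
42^20 ≡ 1
Therefore the multiplicative order of 42 modulo 55 is 20.

20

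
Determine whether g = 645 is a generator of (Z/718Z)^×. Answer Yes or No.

Yes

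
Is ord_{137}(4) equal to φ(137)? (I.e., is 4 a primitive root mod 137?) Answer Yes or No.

No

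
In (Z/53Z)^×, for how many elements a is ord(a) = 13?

φ(53) = 53 − 1 = 52 = 2^2 · 13.
Since (Z/53Z)^× is cyclic of order 52, the number of elements of order d is φ(d) when d | 52 and 0 otherwise.
13 | 52, and φ(13) = 13 − 1 = 12.

12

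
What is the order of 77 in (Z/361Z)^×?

The order of 77 must divide φ(361) = φ(19^2) = 19·(19−1) = 342 = 2 · 3^2 · 19.
Divisors of 342: 1, 2, 3, 6, 9, 18, 19, 38, 57, 114, 171, 342.
Check 77^d mod 361 for each divisor in increasing order:
77^1 ≡ 77 (mod 361)
77^2 ≡ 153 (mod 361)
77^3 ≡ 229 (mod 361)
77^6 ≡ 96 (mod 361)
77^9 ≡ 324 (mod 361)
77^18 ≡ 286 (mod 361)
77^19 ≡ 1 (mod 361) ✓
Hence ord(77) = 19.

19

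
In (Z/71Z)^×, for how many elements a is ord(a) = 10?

4

φ(71) = 71 − 1 = 70 = 2 · 5 · 7.
(Z/71Z)^× is cyclic (|G| = 70); a cyclic group of order m has exactly φ(d) elements of each order d | m, and none otherwise.
10 = 2 · 5 divides 70, and φ(10) = 4.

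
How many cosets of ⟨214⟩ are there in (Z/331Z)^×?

6

ord(214) | φ(331) = 331 − 1 = 330 = 2 · 3 · 5 · 11.
Divisors of 330: 1, 2, 3, 5, 6, 10, 11, 15, 22, 30, 33, 55, 66, 110, 165, 330.
Compute 214^d (mod 331) for the divisors d until we hit 1:
214^1 ≡ 214 (mod 331)
214^2 ≡ 118 (mod 331)
214^3 ≡ 96 (mod 331)
214^5 ≡ 74 (mod 331)
214^6 ≡ 279 (mod 331)
214^10 ≡ 180 (mod 331)
214^11 ≡ 124 (mod 331)
214^15 ≡ 80 (mod 331)
214^22 ≡ 150 (mod 331)
214^30 ≡ 111 (mod 331)
214^33 ≡ 64 (mod 331)
214^55 ≡ 1 (mod 331) ✓
So ord_331(214) = 55, hence |⟨214⟩| = 55.
The index is φ(331) / ord(214) = 330 / 55 = 6.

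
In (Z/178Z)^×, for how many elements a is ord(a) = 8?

4

φ(178) = φ(2)·φ(89) = 1·88 = 88 = 2^3 · 11.
(Z/178Z)^× is cyclic (|G| = 88); a cyclic group of order m has exactly φ(d) elements of each order d | m, and none otherwise.
8 = 2^3 divides 88, and φ(8) = 4.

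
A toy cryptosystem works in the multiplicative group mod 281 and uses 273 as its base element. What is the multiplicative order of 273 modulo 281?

By Lagrange's theorem, ord_281(273) divides φ(281) = 281 − 1 = 280 = 2^3 · 5 · 7.
Divisors of 280: 1, 2, 4, 5, 7, 8, 10, 14, 20, 28, 35, 40, 56, 70, 140, 280.
Compute 273^d (mod 281) for the divisors d until we hit 1:
273^1 ≡ 273 (mod 281)
273^2 ≡ 64 (mod 281)
273^4 ≡ 162 (mod 281)
273^5 ≡ 109 (mod 281)
273^7 ≡ 232 (mod 281)
273^8 ≡ 111 (mod 281)
273^10 ≡ 79 (mod 281)
273^14 ≡ 153 (mod 281)
273^20 ≡ 59 (mod 281)
273^28 ≡ 86 (mod 281)
273^35 ≡ 1 (mod 281) ✓
Therefore the multiplicative order of 273 modulo 281 is 35.

35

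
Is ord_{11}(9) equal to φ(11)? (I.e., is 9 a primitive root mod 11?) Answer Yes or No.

No

φ(11) = 11 − 1 = 10 = 2 · 5.
Test 9^(10/q) mod 11 for each prime factor q of 10:
9^5 ≡ 1 (mod 11)  [q = 2: ≡ 1 ✗]
9^2 ≡ 4 (mod 11)  [q = 5: ≢ 1 ✓]
The check at q = 2 fails, so 9 generates a proper subgroup.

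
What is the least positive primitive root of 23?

5

φ(23) = 23 − 1 = 22 = 2 · 11.
Test candidates g = 2, 3, … against the prime factors q ∈ {2, 11} of φ(23): g is a generator iff g^(22/q) ≢ 1 for every such q.
g = 2: 2^11 ≡ 1 — hits 1, so not a primitive root.
g = 3: 3^11 ≡ 1 — hits 1, so not a primitive root.
g = 4: 4^11 ≡ 1 — hits 1, so not a primitive root.
g = 5: 5^11 ≡ 22; 5^2 ≡ 2 — none is 1, so 5 is a primitive root.
Hence the least primitive root of 23 is 5.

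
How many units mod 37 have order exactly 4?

2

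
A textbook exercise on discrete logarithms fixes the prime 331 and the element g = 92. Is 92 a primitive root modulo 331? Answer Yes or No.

No

φ(331) = 331 − 1 = 330 = 2 · 3 · 5 · 11.
It suffices to check that the order of 92 is not a proper divisor of 330: compute 92^(330/q) for q ∈ {2, 3, 5, 11}.
92^165 ≡ 330 (mod 331)  [q = 2: ≢ 1 ✓]
92^110 ≡ 1 (mod 331)  [q = 3: ≡ 1 ✗]
92^66 ≡ 124 (mod 331)  [q = 5: ≢ 1 ✓]
92^30 ≡ 120 (mod 331)  [q = 11: ≢ 1 ✓]
92^110 ≡ 1 shows ord(92) | 110, strictly less than φ(331); not a primitive root.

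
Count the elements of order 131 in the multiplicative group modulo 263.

130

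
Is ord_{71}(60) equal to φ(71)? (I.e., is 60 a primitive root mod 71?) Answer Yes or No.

No

φ(71) = 71 − 1 = 70 = 2 · 5 · 7.
Test 60^(70/q) mod 71 for each prime factor q of 70:
60^35 ≡ 1 (mod 71)  [q = 2: ≡ 1 ✗]
60^14 ≡ 54 (mod 71)  [q = 5: ≢ 1 ✓]
60^10 ≡ 32 (mod 71)  [q = 7: ≢ 1 ✓]
60^35 ≡ 1 shows ord(60) | 35, strictly less than φ(71); not a primitive root.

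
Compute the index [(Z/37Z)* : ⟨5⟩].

By Lagrange's theorem, ord_37(5) divides φ(37) = 37 − 1 = 36 = 2^2 · 3^2.
Divisors of 36: 1, 2, 3, 4, 6, 9, 12, 18, 36.
Test each divisor d:
5^1 ≡ 5 (mod 37)
5^2 ≡ 25 (mod 37)
5^3 ≡ 14 (mod 37)
5^4 ≡ 33 (mod 37)
5^6 ≡ 11 (mod 37)
5^9 ≡ 6 (mod 37)
5^12 ≡ 10 (mod 37)
5^18 ≡ 36 (mod 37)
5^36 ≡ 1 (mod 37) ✓
Thus |⟨5⟩| = ord(5) = 36.
Index = |(Z/37Z)^×| / |⟨5⟩| = 36 / 36 = 1.

1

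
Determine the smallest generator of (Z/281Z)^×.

3

φ(281) = 281 − 1 = 280 = 2^3 · 5 · 7.
Test candidates g = 2, 3, … against the prime factors q ∈ {2, 5, 7} of φ(281): g is a generator iff g^(280/q) ≢ 1 for every such q.
g = 2: 2^140 ≡ 1 — hits 1, so not a primitive root.
g = 3: 3^140 ≡ 280; 3^56 ≡ 86; 3^40 ≡ 249 — none is 1, so 3 is a primitive root.
The smallest primitive root modulo 281 is 3.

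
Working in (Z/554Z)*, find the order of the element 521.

The order of 521 must divide φ(554) = φ(2)·φ(277) = 1·276 = 276 = 2^2 · 3 · 23.
Divisors of 276: 1, 2, 3, 4, 6, 12, 23, 46, 69, 92, 138, 276.
Test each divisor d:
521^1 ≡ 521
521^2 ≡ 535
521^3 ≡ 73
521^4 ≡ 361
521^6 ≡ 343
521^12 ≡ 201
521^23 ≡ 337
521^46 ≡ 553
521^69 ≡ 217
521^92 ≡ 1
The smallest such exponent is 92, so the order of 521 is 92.

92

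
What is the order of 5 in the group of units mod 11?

ord(5) | φ(11) = 11 − 1 = 10 = 2 · 5.
Divisors of 10: 1, 2, 5, 10.
Check 5^d mod 11 for each divisor in increasing order:
5^1 ≡ 5 (mod 11)
5^2 ≡ 3 (mod 11)
5^5 ≡ 1 (mod 11) ✓
Hence ord(5) = 5.

5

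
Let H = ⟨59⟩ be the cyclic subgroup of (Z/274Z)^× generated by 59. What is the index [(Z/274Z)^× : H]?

The order of 59 must divide φ(274) = φ(2)·φ(137) = 1·136 = 136 = 2^3 · 17.
Divisors of 136: 1, 2, 4, 8, 17, 34, 68, 136.
Evaluate successive powers at the divisors of 136:
59^1 ≡ 59 (mod 274)
59^2 ≡ 193 (mod 274)
59^4 ≡ 259 (mod 274)
59^8 ≡ 225 (mod 274)
59^17 ≡ 1 (mod 274) ✓
The order of 59 is 17, so the subgroup it generates has 17 elements.
Index = |(Z/274Z)^×| / |⟨59⟩| = 136 / 17 = 8.

8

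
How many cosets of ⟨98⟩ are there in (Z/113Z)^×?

ord(98) | φ(113) = 113 − 1 = 112 = 2^4 · 7.
Divisors of 112: 1, 2, 4, 7, 8, 14, 16, 28, 56, 112.
Check 98^d mod 113 for each divisor in increasing order:
98^1 ≡ 98 (mod 113)
98^2 ≡ 112 (mod 113)
98^4 ≡ 1 (mod 113) ✓
Thus |⟨98⟩| = ord(98) = 4.
Index = |(Z/113Z)^×| / |⟨98⟩| = 112 / 4 = 28.

28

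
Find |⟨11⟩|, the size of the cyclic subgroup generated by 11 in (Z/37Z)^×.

6

ord(11) | φ(37) = 37 − 1 = 36 = 2^2 · 3^2.
Divisors of 36: 1, 2, 3, 4, 6, 9, 12, 18, 36.
Test each divisor d:
11^1 ≡ 11 (mod 37)
11^2 ≡ 10 (mod 37)
11^3 ≡ 36 (mod 37)
11^4 ≡ 26 (mod 37)
11^6 ≡ 1 (mod 37) ✓
The smallest such exponent is 6, so the order of 11 is 6.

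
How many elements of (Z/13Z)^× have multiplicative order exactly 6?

2

φ(13) = 13 − 1 = 12 = 2^2 · 3.
Since (Z/13Z)^× is cyclic of order 12, the number of elements of order d is φ(d) when d | 12 and 0 otherwise.
6 = 2 · 3 divides 12, and φ(6) = 2.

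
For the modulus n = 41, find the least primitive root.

φ(41) = 41 − 1 = 40 = 2^3 · 5.
g is a primitive root iff g^(40/q) ≢ 1 (mod 41) for each prime q ∈ {2, 5}.
g = 2: 2^20 ≡ 1 — hits 1, so not a primitive root.
g = 3: 3^20 ≡ 40; 3^8 ≡ 1 — hits 1, so not a primitive root.
g = 4: 4^20 ≡ 1 — hits 1, so not a primitive root.
g = 5: 5^20 ≡ 1 — hits 1, so not a primitive root.
g = 6: 6^20 ≡ 40; 6^8 ≡ 10 — none is 1, so 6 is a primitive root.
Hence the least primitive root of 41 is 6.

6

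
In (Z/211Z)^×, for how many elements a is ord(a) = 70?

φ(211) = 211 − 1 = 210 = 2 · 3 · 5 · 7.
(Z/211Z)^× is cyclic (|G| = 210); a cyclic group of order m has exactly φ(d) elements of each order d | m, and none otherwise.
70 = 2 · 5 · 7 divides 210, and φ(70) = 24.

24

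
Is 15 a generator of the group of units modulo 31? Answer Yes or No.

φ(31) = 31 − 1 = 30 = 2 · 3 · 5.
15 is a primitive root mod 31 iff 15^(φ(31)/q) ≢ 1 for every prime q | φ(31), i.e. q ∈ {2, 3, 5}.
15^15 ≡ 30 (mod 31)  [q = 2: ≢ 1 ✓]
15^10 ≡ 1 (mod 31)  [q = 3: ≡ 1 ✗]
15^6 ≡ 16 (mod 31)  [q = 5: ≢ 1 ✓]
15^10 ≡ 1 shows ord(15) | 10, strictly less than φ(31); not a primitive root.

No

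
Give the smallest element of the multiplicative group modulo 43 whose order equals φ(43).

3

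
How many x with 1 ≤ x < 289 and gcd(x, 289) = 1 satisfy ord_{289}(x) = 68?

32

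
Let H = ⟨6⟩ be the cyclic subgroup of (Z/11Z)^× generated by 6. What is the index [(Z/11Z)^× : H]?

1

The order of 6 must divide φ(11) = 11 − 1 = 10 = 2 · 5.
Divisors of 10: 1, 2, 5, 10.
Evaluate successive powers at the divisors of 10:
6^1 ≡ 6 (mod 11)
6^2 ≡ 3 (mod 11)
6^5 ≡ 10 (mod 11)
6^10 ≡ 1 (mod 11) ✓
Thus |⟨6⟩| = ord(6) = 10.
[(Z/11Z)^× : ⟨6⟩] = 10/10 = 1.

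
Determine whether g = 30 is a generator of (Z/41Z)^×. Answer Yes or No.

φ(41) = 41 − 1 = 40 = 2^3 · 5.
Test 30^(40/q) mod 41 for each prime factor q of 40:
30^20 ≡ 40 (mod 41)  [q = 2: ≢ 1 ✓]
30^8 ≡ 16 (mod 41)  [q = 5: ≢ 1 ✓]
Every test exponent gives a nontrivial residue, hence 30 generates the full group.

Yes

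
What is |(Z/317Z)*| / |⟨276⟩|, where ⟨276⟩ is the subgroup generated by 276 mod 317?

ord(276) | φ(317) = 317 − 1 = 316 = 2^2 · 79.
Divisors of 316: 1, 2, 4, 79, 158, 316.
Compute 276^d (mod 317) for the divisors d until we hit 1:
276^1 ≡ 276 (mod 317)
276^2 ≡ 96 (mod 317)
276^4 ≡ 23 (mod 317)
276^79 ≡ 114 (mod 317)
276^158 ≡ 316 (mod 317)
276^316 ≡ 1 (mod 317) ✓
Thus |⟨276⟩| = ord(276) = 316.
Index = |(Z/317Z)^×| / |⟨276⟩| = 316 / 316 = 1.

1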